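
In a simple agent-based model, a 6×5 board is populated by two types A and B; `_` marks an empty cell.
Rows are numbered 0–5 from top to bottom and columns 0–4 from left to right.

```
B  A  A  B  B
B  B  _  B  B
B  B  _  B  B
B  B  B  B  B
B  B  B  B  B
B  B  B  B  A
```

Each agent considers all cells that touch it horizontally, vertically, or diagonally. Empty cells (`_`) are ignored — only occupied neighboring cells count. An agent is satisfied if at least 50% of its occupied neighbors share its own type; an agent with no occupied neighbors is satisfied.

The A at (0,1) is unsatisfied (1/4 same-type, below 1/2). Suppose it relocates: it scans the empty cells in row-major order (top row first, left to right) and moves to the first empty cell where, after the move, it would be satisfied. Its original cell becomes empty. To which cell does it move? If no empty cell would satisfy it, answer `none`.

Vacating (0,1). Empty cells in order:
  (1,2): 1/6 same-type → still unsatisfied.
  (2,2): 0/7 same-type → still unsatisfied.

none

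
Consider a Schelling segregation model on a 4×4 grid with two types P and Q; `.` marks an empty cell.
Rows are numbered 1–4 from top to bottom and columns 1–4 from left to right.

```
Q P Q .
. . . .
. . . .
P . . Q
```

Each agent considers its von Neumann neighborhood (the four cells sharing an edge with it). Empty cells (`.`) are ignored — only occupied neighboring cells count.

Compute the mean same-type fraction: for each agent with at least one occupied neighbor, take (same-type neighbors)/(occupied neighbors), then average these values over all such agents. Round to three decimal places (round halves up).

Row 1: (1,1)Q 0/1 · (1,2)P 0/2 · (1,3)Q 0/1
Row 4: (4,1)P — no occupied neighbors · (4,4)Q — no occupied neighbors
Sum over 3 agents: 0/1 + 0/2 + 0/1 = 0; mean = 0 ÷ 3 = 0 = 0.0 → 0.000.

0.000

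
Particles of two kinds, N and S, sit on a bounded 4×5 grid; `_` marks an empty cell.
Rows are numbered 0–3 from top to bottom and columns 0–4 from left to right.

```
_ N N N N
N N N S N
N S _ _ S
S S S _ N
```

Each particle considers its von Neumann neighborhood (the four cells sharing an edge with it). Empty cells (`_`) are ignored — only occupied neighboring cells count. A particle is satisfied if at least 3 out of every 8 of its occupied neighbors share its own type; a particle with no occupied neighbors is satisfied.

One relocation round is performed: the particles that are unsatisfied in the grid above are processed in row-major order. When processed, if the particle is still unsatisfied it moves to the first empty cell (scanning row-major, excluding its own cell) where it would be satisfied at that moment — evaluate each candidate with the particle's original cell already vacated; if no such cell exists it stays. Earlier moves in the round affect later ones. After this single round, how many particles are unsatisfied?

Initially unsatisfied (in order): (1,3), (1,4), (2,0), (2,1), (2,4), (3,4).
  (1,3) → (2,2).
  (1,4): now satisfied by earlier moves; stays.
  (2,0) → (0,0).
  (2,1): now satisfied by earlier moves; stays.
  (2,4) → (2,0).
  (3,4): now satisfied by earlier moves; stays.
Resulting grid:
N N N N N
N N N _ N
S S S _ _
S S S _ N
All satisfied now.

0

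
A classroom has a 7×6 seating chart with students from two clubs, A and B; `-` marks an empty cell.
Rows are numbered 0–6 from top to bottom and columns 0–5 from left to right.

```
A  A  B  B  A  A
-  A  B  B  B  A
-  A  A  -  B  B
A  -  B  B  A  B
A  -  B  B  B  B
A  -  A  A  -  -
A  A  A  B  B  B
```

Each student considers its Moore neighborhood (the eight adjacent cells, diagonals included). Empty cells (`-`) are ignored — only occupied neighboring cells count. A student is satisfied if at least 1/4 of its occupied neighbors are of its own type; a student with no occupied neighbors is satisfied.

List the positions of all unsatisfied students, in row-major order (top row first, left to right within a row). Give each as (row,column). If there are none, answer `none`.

(3,4)

(0,0)A 2/2 satisfied
(0,1)A 2/4 satisfied
(0,2)B 3/5 satisfied
(0,3)B 4/5 satisfied
(0,4)A 2/5 satisfied
(0,5)A 2/3 satisfied
(1,1)A 4/6 satisfied
(1,2)B 3/7 satisfied
(1,3)B 5/7 satisfied
(1,4)B 4/7 satisfied
(1,5)A 2/5 satisfied
(2,1)A 3/5 satisfied
(2,2)A 2/6 satisfied
(2,4)B 5/7 satisfied
(2,5)B 3/5 satisfied
(3,0)A 2/2 satisfied
(3,2)B 3/5 satisfied
(3,3)B 5/7 satisfied
(3,4)A 0/7 not
(3,5)B 4/5 satisfied
(4,0)A 2/2 satisfied
(4,2)B 3/5 satisfied
(4,3)B 4/7 satisfied
(4,4)B 4/6 satisfied
(4,5)B 2/3 satisfied
(5,0)A 3/3 satisfied
(5,2)A 3/6 satisfied
(5,3)A 2/7 satisfied
(6,0)A 2/2 satisfied
(6,1)A 4/4 satisfied
(6,2)A 3/4 satisfied
(6,3)B 1/4 satisfied
(6,4)B 2/3 satisfied
(6,5)B 1/1 satisfied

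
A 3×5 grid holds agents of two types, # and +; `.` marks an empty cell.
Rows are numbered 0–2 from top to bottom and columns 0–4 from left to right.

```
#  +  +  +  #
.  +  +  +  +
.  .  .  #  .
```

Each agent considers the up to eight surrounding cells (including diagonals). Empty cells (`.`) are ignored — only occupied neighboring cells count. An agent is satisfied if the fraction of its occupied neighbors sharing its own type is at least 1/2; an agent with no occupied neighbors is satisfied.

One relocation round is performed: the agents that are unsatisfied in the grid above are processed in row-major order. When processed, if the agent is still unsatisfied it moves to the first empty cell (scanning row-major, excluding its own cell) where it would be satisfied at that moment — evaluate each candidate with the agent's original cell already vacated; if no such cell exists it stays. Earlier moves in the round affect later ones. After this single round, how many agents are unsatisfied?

3

Initially unsatisfied (in order): (0,0), (0,4), (2,3).
  (0,0): no empty cell satisfies it; stays.
  (0,4): no empty cell satisfies it; stays.
  (2,3): no empty cell satisfies it; stays.
Resulting grid:
# + + + #
. + + + +
. . . # .
Unsatisfied now: (0,0), (0,4), (2,3).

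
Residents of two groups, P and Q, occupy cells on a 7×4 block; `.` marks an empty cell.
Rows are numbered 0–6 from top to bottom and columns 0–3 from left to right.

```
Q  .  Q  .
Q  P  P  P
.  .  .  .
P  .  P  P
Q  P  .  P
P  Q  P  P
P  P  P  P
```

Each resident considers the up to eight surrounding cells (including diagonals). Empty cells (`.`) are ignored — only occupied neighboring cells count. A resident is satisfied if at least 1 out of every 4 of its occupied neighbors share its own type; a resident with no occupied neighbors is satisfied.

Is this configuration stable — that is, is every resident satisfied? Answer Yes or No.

No

(0,0)Q 1/2 ok
(0,2)Q 0/3 unhappy
(1,0)Q 1/2 ok
(1,1)P 1/4 ok
(1,2)P 2/3 ok
(1,3)P 1/2 ok
(3,0)P 1/2 ok
(3,2)P 3/3 ok
(3,3)P 2/2 ok
(4,0)Q 1/4 ok
(4,1)P 4/6 ok
(4,3)P 4/4 ok
(5,0)P 3/5 ok
(5,1)Q 1/7 unhappy
(5,2)P 6/7 ok
(5,3)P 4/4 ok
(6,0)P 2/3 ok
(6,1)P 4/5 ok
(6,2)P 4/5 ok
(6,3)P 3/3 ok
For instance (0,2) has only 0/3 same-type neighbors, below 1/4.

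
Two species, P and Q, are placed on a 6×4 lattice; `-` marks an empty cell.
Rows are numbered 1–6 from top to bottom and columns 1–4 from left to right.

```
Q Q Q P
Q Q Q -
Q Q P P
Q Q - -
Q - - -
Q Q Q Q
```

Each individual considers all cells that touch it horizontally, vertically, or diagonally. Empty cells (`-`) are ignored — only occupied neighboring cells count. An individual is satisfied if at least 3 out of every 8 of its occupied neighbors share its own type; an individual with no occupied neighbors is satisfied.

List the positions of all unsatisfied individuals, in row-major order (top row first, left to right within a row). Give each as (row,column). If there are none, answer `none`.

(1,4), (3,3)

(1,1)Q 3/3 satisfied
(1,2)Q 5/5 satisfied
(1,3)Q 3/4 satisfied
(1,4)P 0/2 not
(2,1)Q 5/5 satisfied
(2,2)Q 7/8 satisfied
(2,3)Q 4/7 satisfied
(3,1)Q 5/5 satisfied
(3,2)Q 6/7 satisfied
(3,3)P 1/5 not
(3,4)P 1/2 satisfied
(4,1)Q 4/4 satisfied
(4,2)Q 4/5 satisfied
(5,1)Q 4/4 satisfied
(6,1)Q 2/2 satisfied
(6,2)Q 3/3 satisfied
(6,3)Q 2/2 satisfied
(6,4)Q 1/1 satisfied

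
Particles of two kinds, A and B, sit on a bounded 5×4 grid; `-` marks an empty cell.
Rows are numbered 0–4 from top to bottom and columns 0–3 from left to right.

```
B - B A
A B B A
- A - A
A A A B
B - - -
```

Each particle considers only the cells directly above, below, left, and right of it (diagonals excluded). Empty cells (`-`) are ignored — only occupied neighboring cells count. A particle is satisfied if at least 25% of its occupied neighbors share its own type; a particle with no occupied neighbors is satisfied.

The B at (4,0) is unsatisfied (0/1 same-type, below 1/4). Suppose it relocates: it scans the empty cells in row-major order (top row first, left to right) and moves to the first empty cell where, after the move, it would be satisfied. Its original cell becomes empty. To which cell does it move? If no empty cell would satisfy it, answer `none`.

(0,1)

Vacating (4,0). Empty cells in order:
  (0,1): 3/3 same-type → satisfied — stop here.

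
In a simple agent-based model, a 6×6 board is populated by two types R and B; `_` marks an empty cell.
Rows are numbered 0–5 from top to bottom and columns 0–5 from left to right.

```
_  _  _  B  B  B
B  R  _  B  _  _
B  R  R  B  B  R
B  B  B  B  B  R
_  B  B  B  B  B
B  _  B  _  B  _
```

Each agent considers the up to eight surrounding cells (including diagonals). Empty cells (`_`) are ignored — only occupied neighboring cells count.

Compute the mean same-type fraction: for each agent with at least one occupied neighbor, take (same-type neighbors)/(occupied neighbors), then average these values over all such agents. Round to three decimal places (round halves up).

(0,3)B 2/2
(0,4)B 3/3
(0,5)B 1/1
(1,0)B 1/3
(1,1)R 2/4
(1,3)B 4/5
(2,0)B 3/5
(2,1)R 2/7
(2,2)R 2/7
(2,3)B 5/6
(2,4)B 4/6
(2,5)R 1/3
(3,0)B 3/4
(3,1)B 5/7
(3,2)B 6/8
(3,3)B 7/8
(3,4)B 6/8
(3,5)R 1/5
(4,1)B 6/6
(4,2)B 6/6
(4,3)B 7/7
(4,4)B 5/6
(4,5)B 3/4
(5,0)B 1/1
(5,2)B 3/3
(5,4)B 3/3
Sum over 26 agents: 2/2 + 3/3 + 1/1 + 1/3 + 2/4 + 4/5 + 3/5 + 2/7 + 2/7 + 5/6 + 4/6 + 1/3 + 3/4 + 5/7 + 6/8 + 7/8 + 6/8 + 1/5 + 6/6 + 6/6 + 7/7 + 5/6 + 3/4 + 1/1 + 3/3 + 3/3 = 5393/280; mean = 5393/280 ÷ 26 = 5393/7280 = 0.740796… → 0.741.

0.741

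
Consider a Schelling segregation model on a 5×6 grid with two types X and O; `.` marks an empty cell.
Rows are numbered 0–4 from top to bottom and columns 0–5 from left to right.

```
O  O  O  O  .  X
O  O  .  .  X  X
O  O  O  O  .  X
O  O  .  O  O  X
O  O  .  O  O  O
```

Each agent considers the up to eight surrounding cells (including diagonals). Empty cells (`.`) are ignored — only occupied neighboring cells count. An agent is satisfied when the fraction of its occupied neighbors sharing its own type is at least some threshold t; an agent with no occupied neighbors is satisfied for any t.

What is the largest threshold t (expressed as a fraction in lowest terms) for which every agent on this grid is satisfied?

1/4

(0,0)O 3/3
(0,1)O 4/4
(0,2)O 3/3
(0,3)O 1/2
(0,5)X 2/2
(1,0)O 5/5
(1,1)O 7/7
(1,4)X 3/5
(1,5)X 3/3
(2,0)O 5/5
(2,1)O 6/6
(2,2)O 5/5
(2,3)O 3/4
(2,5)X 3/4
(3,0)O 5/5
(3,1)O 6/6
(3,3)O 5/5
(3,4)O 5/7
(3,5)X 1/4
(4,0)O 3/3
(4,1)O 3/3
(4,3)O 3/3
(4,4)O 4/5
(4,5)O 2/3
The smallest same-type fraction is 1/4 at (3,5), which reduces to 1/4. Any threshold above that leaves this agent unsatisfied.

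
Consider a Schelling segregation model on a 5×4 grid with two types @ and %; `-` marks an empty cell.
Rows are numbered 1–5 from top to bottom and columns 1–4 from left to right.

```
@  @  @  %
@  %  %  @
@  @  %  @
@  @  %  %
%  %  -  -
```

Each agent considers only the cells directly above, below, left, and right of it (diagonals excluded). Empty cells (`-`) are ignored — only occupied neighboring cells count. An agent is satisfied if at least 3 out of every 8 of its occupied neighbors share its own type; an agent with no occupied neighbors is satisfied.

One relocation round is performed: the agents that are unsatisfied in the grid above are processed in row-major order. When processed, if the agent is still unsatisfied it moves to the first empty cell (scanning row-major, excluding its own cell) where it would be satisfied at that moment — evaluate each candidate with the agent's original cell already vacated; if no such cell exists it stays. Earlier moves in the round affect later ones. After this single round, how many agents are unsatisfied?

Initially unsatisfied (in order): (1,3), (1,4), (2,2), (2,4), (3,4).
  (1,3): no empty cell satisfies it; stays.
  (1,4) → (5,3).
  (2,2) → (5,4).
  (2,4): now satisfied by earlier moves; stays.
  (3,4) → (1,4).
Resulting grid:
@ @ @ @
@ - % @
@ @ % -
@ @ % %
% % % %
Unsatisfied now: (2,3).

1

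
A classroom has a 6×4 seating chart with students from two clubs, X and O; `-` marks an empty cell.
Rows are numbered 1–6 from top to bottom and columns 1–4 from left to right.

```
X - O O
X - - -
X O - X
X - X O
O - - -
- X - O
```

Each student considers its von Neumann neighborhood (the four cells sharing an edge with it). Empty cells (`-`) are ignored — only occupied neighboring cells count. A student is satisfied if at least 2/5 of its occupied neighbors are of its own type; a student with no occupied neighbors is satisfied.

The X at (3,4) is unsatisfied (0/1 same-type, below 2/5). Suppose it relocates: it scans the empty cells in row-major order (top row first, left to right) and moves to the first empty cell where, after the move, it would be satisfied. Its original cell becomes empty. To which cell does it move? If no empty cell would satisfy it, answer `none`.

Vacating (3,4). Empty cells in order:
  (1,2): 1/2 same-type → satisfied — stop here.

(1,2)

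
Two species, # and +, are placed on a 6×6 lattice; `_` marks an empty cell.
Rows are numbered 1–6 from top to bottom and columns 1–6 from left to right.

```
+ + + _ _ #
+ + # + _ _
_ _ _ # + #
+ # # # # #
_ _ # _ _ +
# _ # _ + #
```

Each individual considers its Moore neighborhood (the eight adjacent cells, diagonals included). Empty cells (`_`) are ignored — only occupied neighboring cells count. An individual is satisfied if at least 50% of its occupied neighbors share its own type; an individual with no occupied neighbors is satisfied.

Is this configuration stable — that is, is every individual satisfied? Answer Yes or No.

No

Row 1: (1,1)+ 3/3 ok · (1,2)+ 4/5 ok · (1,3)+ 3/4 ok · (1,6)# 0/0 ok
Row 2: (2,1)+ 3/3 ok · (2,2)+ 4/5 ok · (2,3)# 1/5 unhappy · (2,4)+ 2/4 ok
Row 3: (3,4)# 4/6 ok · (3,5)+ 1/6 unhappy · (3,6)# 2/3 ok
Row 4: (4,1)+ 0/1 unhappy · (4,2)# 2/3 ok · (4,3)# 4/4 ok · (4,4)# 4/5 ok · (4,5)# 4/6 ok · (4,6)# 2/4 ok
Row 5: (5,3)# 4/4 ok · (5,6)+ 1/4 unhappy
Row 6: (6,1)# 0/0 ok · (6,3)# 1/1 ok · (6,5)+ 1/2 ok · (6,6)# 0/2 unhappy
For instance (2,3) has only 1/5 same-type neighbors, below 1/2.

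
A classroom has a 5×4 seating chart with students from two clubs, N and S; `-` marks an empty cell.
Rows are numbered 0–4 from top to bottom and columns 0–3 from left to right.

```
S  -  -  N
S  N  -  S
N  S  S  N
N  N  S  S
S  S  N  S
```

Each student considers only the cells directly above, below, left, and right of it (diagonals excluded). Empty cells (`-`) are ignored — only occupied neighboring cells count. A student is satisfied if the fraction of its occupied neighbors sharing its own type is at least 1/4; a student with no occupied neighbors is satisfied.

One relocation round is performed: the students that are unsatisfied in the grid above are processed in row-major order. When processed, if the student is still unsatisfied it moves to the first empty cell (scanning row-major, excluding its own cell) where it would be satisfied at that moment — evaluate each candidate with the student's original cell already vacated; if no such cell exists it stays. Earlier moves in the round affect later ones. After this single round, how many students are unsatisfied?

Initially unsatisfied (in order): (0,3), (1,1), (1,3), (2,3), (4,2).
  (0,3) → (0,1).
  (1,1): now satisfied by earlier moves; stays.
  (1,3) → (0,3).
  (2,3) → (0,2).
  (4,2) → (1,2).
Resulting grid:
S N N S
S N N -
N S S -
N N S S
S S - S
Unsatisfied now: (0,3).

1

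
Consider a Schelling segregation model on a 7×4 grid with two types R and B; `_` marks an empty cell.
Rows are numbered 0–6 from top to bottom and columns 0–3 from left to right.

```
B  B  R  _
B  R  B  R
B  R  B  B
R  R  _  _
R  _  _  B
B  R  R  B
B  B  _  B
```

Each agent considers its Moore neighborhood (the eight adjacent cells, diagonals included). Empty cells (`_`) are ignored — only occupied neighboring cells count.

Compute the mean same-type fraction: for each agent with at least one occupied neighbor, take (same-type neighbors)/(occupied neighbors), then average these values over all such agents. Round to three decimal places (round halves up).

(0,0)B 2/3
(0,1)B 3/5
(0,2)R 2/4
(1,0)B 3/5
(1,1)R 2/8
(1,2)B 3/7
(1,3)R 1/4
(2,0)B 1/5
(2,1)R 3/7
(2,2)B 2/6
(2,3)B 2/3
(3,0)R 3/4
(3,1)R 3/5
(4,0)R 3/4
(4,3)B 1/2
(5,0)B 2/4
(5,1)R 2/5
(5,2)R 1/5
(5,3)B 2/3
(6,0)B 2/3
(6,1)B 2/4
(6,3)B 1/2
Sum over 22 agents: 2/3 + 3/5 + 2/4 + 3/5 + 2/8 + 3/7 + 1/4 + 1/5 + 3/7 + 2/6 + 2/3 + 3/4 + 3/5 + 3/4 + 1/2 + 2/4 + 2/5 + 1/5 + 2/3 + 2/3 + 2/4 + 1/2 = 767/70; mean = 767/70 ÷ 22 = 767/1540 = 0.498051… → 0.498.

0.498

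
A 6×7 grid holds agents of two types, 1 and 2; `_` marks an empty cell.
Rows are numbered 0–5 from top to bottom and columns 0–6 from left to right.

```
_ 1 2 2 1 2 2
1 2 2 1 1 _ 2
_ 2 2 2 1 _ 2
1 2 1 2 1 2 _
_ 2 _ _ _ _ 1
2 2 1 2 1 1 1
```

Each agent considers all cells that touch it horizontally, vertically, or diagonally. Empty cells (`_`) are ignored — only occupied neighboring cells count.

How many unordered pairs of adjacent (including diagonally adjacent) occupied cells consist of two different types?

Scan each occupied cell's neighbors to the right and below (and the two forward diagonals) so each pair is counted once.
From row 0: 9 unlike of 19 pairs (running 9/19).
From row 1: 6 unlike of 16 pairs (running 15/35).
From row 2: 8 unlike of 16 pairs (running 23/51).
From row 3: 8 unlike of 9 pairs (running 31/60).
From row 4: 1 unlike of 5 pairs (running 32/65).
From row 5: 3 unlike of 6 pairs (running 35/71).
Total adjacent occupied pairs: 71; unlike-type pairs: 35.

35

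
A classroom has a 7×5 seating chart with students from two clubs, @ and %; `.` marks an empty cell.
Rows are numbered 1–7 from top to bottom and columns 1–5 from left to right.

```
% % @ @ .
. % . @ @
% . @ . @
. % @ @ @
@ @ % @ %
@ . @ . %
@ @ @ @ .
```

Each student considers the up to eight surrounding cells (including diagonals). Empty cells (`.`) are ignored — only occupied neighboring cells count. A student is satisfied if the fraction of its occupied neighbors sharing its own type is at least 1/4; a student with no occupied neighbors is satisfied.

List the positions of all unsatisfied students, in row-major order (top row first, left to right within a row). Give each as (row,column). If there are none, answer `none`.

(5,3)

Row 1: (1,1)% 2/2 ok · (1,2)% 2/3 ok · (1,3)@ 2/4 ok · (1,4)@ 3/3 ok
Row 2: (2,2)% 3/5 ok · (2,4)@ 5/5 ok · (2,5)@ 3/3 ok
Row 3: (3,1)% 2/2 ok · (3,3)@ 3/5 ok · (3,5)@ 4/4 ok
Row 4: (4,2)% 2/6 ok · (4,3)@ 4/6 ok · (4,4)@ 5/7 ok · (4,5)@ 3/4 ok
Row 5: (5,1)@ 2/3 ok · (5,2)@ 4/6 ok · (5,3)% 1/6 unhappy · (5,4)@ 4/7 ok · (5,5)% 1/4 ok
Row 6: (6,1)@ 4/4 ok · (6,3)@ 5/6 ok · (6,5)% 1/3 ok
Row 7: (7,1)@ 2/2 ok · (7,2)@ 4/4 ok · (7,3)@ 3/3 ok · (7,4)@ 2/3 ok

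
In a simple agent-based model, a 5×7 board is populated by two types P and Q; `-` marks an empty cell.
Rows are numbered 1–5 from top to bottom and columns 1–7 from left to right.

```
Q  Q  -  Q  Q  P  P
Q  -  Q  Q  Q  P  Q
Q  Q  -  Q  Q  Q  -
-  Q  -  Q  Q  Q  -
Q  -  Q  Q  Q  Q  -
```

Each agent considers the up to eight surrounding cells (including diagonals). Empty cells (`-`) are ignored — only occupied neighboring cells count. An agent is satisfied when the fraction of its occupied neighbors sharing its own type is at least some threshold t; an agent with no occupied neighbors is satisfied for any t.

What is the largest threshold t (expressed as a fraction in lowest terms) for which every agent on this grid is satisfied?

(1,1)Q 2/2
(1,2)Q 3/3
(1,4)Q 4/4
(1,5)Q 3/5
(1,6)P 2/5
(1,7)P 2/3
(2,1)Q 4/4
(2,3)Q 5/5
(2,4)Q 6/6
(2,5)Q 6/8
(2,6)P 2/7
(2,7)Q 1/4
(3,1)Q 3/3
(3,2)Q 4/4
(3,4)Q 6/6
(3,5)Q 7/8
(3,6)Q 5/6
(4,2)Q 4/4
(4,4)Q 6/6
(4,5)Q 8/8
(4,6)Q 5/5
(5,1)Q 1/1
(5,3)Q 3/3
(5,4)Q 4/4
(5,5)Q 5/5
(5,6)Q 3/3
The smallest same-type fraction is 1/4 at (2,7), which reduces to 1/4. Any threshold above that leaves this agent unsatisfied.

1/4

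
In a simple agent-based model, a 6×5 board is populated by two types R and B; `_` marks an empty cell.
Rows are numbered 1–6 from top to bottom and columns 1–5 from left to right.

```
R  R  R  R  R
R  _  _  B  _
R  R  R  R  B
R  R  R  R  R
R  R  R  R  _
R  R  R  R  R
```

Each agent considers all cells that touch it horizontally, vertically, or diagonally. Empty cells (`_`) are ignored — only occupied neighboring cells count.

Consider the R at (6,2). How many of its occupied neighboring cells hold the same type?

5

Occupied neighbors of (6,2): (5,1)=R, (5,2)=R, (5,3)=R, (6,1)=R, (6,3)=R.
Same type (R): 5 of 5.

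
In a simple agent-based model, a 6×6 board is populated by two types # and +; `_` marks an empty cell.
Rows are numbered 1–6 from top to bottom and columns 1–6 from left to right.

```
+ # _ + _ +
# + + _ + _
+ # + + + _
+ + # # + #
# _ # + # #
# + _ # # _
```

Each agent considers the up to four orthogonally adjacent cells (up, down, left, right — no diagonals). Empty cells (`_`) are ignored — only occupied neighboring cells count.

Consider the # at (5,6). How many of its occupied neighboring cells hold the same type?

Occupied neighbors of (5,6): (4,6)=#, (5,5)=#.
Same type (#): 2 of 2.

2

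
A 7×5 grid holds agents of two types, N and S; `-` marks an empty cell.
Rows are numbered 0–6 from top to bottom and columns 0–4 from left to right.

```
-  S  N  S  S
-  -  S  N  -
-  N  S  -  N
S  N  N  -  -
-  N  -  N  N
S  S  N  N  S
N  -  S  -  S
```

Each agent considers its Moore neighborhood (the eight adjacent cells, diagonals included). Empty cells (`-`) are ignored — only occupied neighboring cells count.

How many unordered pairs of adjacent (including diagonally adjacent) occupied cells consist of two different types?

Scan each occupied cell's neighbors to the right and below (and the two forward diagonals) so each pair is counted once.
Row 0: S(0,1)–N(0,2)≠ S(0,1)–S(1,2)= N(0,2)–S(0,3)≠ N(0,2)–S(1,2)≠ N(0,2)–N(1,3)= S(0,3)–S(0,4)= S(0,3)–N(1,3)≠ S(0,3)–S(1,2)= S(0,4)–N(1,3)≠  → 5/9 unlike.
Row 1: S(1,2)–N(1,3)≠ S(1,2)–S(2,2)= S(1,2)–N(2,1)≠ N(1,3)–N(2,4)= N(1,3)–S(2,2)≠  → 3/5 unlike.
Row 2: N(2,1)–S(2,2)≠ N(2,1)–N(3,1)= N(2,1)–N(3,2)= N(2,1)–S(3,0)≠ S(2,2)–N(3,2)≠ S(2,2)–N(3,1)≠  → 4/6 unlike.
Row 3: S(3,0)–N(3,1)≠ S(3,0)–N(4,1)≠ N(3,1)–N(3,2)= N(3,1)–N(4,1)= N(3,2)–N(4,3)= N(3,2)–N(4,1)=  → 2/6 unlike.
Row 4: N(4,1)–S(5,1)≠ N(4,1)–N(5,2)= N(4,1)–S(5,0)≠ N(4,3)–N(4,4)= N(4,3)–N(5,3)= N(4,3)–S(5,4)≠ N(4,3)–N(5,2)= N(4,4)–S(5,4)≠ N(4,4)–N(5,3)=  → 4/9 unlike.
Row 5: S(5,0)–S(5,1)= S(5,0)–N(6,0)≠ S(5,1)–N(5,2)≠ S(5,1)–S(6,2)= S(5,1)–N(6,0)≠ N(5,2)–N(5,3)= N(5,2)–S(6,2)≠ N(5,3)–S(5,4)≠ N(5,3)–S(6,4)≠ N(5,3)–S(6,2)≠ S(5,4)–S(6,4)=  → 7/11 unlike.
Total adjacent occupied pairs: 46; unlike-type pairs: 25.

25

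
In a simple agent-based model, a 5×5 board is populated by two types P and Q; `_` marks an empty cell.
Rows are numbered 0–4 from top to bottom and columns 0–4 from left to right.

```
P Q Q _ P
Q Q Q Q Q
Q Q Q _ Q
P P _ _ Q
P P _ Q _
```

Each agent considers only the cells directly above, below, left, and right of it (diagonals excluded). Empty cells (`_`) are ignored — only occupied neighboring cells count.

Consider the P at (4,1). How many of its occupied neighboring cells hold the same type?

Occupied neighbors of (4,1): (3,1)=P, (4,0)=P.
Same type (P): 2 of 2.

2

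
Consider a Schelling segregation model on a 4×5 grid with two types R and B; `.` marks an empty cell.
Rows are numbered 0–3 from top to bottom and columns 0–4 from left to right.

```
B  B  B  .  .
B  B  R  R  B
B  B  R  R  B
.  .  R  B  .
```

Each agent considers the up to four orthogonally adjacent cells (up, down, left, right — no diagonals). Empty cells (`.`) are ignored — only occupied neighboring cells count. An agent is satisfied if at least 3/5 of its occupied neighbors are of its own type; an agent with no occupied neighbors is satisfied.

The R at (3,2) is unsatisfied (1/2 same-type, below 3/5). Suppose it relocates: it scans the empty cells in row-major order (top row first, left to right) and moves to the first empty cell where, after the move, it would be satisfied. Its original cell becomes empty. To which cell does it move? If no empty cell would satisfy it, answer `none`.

none

Vacating (3,2). Empty cells in order:
  (0,3): 1/2 same-type → still unsatisfied.
  (0,4): 0/1 same-type → still unsatisfied.
  (3,0): 0/1 same-type → still unsatisfied.
  (3,1): 0/1 same-type → still unsatisfied.
  (3,4): 0/2 same-type → still unsatisfied.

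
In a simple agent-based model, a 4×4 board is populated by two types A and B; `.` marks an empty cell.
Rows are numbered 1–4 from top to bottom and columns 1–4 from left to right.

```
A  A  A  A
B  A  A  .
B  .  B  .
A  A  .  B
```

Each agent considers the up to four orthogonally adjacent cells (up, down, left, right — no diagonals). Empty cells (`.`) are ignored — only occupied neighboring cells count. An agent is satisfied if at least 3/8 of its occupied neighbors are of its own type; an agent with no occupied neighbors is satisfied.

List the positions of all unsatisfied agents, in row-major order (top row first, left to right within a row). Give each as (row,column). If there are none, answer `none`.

(2,1), (3,3)

(1,1)A 1/2 ok
(1,2)A 3/3 ok
(1,3)A 3/3 ok
(1,4)A 1/1 ok
(2,1)B 1/3 unhappy
(2,2)A 2/3 ok
(2,3)A 2/3 ok
(3,1)B 1/2 ok
(3,3)B 0/1 unhappy
(4,1)A 1/2 ok
(4,2)A 1/1 ok
(4,4)B 0/0 ok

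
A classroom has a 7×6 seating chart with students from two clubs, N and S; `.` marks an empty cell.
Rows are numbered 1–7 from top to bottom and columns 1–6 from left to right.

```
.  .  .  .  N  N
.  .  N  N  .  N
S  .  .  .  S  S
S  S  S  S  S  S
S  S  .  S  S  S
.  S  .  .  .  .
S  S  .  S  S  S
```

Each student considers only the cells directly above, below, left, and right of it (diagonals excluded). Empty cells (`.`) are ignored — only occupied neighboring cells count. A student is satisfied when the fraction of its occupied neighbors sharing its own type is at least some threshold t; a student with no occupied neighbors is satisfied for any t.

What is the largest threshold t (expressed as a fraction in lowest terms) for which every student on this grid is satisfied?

(1,5)N 1/1
(1,6)N 2/2
(2,3)N 1/1
(2,4)N 1/1
(2,6)N 1/2
(3,1)S 1/1
(3,5)S 2/2
(3,6)S 2/3
(4,1)S 3/3
(4,2)S 3/3
(4,3)S 2/2
(4,4)S 3/3
(4,5)S 4/4
(4,6)S 3/3
(5,1)S 2/2
(5,2)S 3/3
(5,4)S 2/2
(5,5)S 3/3
(5,6)S 2/2
(6,2)S 2/2
(7,1)S 1/1
(7,2)S 2/2
(7,4)S 1/1
(7,5)S 2/2
(7,6)S 1/1
The smallest same-type fraction is 1/2 at (2,6), which reduces to 1/2. Any threshold above that leaves this student unsatisfied.

1/2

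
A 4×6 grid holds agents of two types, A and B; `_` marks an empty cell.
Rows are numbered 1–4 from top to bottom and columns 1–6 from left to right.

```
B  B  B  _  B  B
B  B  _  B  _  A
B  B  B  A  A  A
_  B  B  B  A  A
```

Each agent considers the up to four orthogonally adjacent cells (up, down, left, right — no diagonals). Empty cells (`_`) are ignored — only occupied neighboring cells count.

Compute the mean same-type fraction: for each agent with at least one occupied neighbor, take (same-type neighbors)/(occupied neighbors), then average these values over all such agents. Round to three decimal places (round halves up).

Row 1: (1,1)B 2/2 · (1,2)B 3/3 · (1,3)B 1/1 · (1,5)B 1/1 · (1,6)B 1/2
Row 2: (2,1)B 3/3 · (2,2)B 3/3 · (2,4)B 0/1 · (2,6)A 1/2
Row 3: (3,1)B 2/2 · (3,2)B 4/4 · (3,3)B 2/3 · (3,4)A 1/4 · (3,5)A 3/3 · (3,6)A 3/3
Row 4: (4,2)B 2/2 · (4,3)B 3/3 · (4,4)B 1/3 · (4,5)A 2/3 · (4,6)A 2/2
Sum over 20 agents: 2/2 + 3/3 + 1/1 + 1/1 + 1/2 + 3/3 + 3/3 + 0/1 + 1/2 + 2/2 + 4/4 + 2/3 + 1/4 + 3/3 + 3/3 + 2/2 + 3/3 + 1/3 + 2/3 + 2/2 = 191/12; mean = 191/12 ÷ 20 = 191/240 = 0.795833… → 0.796.

0.796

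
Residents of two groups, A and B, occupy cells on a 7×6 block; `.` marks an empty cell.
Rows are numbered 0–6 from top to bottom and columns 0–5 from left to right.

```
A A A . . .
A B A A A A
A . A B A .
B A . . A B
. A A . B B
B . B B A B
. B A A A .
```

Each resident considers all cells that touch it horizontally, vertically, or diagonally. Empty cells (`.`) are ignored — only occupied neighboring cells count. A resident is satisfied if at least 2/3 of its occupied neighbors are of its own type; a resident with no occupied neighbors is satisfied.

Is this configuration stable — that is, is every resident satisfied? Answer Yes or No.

No

(0,0)A 2/3 ✓
(0,1)A 4/5 ✓
(0,2)A 3/4 ✓
(1,0)A 3/4 ✓
(1,1)B 0/7 ✗
(1,2)A 4/6 ✓
(1,3)A 5/6 ✓
(1,4)A 3/4 ✓
(1,5)A 2/2 ✓
(2,0)A 2/4 ✗
(2,2)A 3/5 ✗
(2,3)B 0/6 ✗
(2,4)A 4/6 ✓
(3,0)B 0/3 ✗
(3,1)A 4/5 ✓
(3,4)A 1/5 ✗
(3,5)B 2/4 ✗
(4,1)A 2/5 ✗
(4,2)A 2/4 ✗
(4,4)B 4/6 ✓
(4,5)B 3/5 ✗
(5,0)B 1/2 ✗
(5,2)B 2/6 ✗
(5,3)B 2/7 ✗
(5,4)A 2/6 ✗
(5,5)B 2/4 ✗
(6,1)B 2/3 ✓
(6,2)A 1/4 ✗
(6,3)A 3/5 ✗
(6,4)A 2/4 ✗
For instance (1,1) has only 0/7 same-type neighbors, below 2/3.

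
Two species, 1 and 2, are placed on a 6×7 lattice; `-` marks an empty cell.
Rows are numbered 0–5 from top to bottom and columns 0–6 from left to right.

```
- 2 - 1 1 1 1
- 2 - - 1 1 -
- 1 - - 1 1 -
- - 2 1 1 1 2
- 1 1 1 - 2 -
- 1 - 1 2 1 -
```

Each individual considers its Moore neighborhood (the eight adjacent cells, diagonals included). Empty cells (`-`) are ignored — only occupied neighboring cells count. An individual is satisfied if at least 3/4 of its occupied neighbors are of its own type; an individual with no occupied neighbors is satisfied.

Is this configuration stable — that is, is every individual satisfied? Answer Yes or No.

No

Row 0: (0,1)2 1/1 ✓ · (0,3)1 2/2 ✓ · (0,4)1 4/4 ✓ · (0,5)1 4/4 ✓ · (0,6)1 2/2 ✓
Row 1: (1,1)2 1/2 ✗ · (1,4)1 6/6 ✓ · (1,5)1 6/6 ✓
Row 2: (2,1)1 0/2 ✗ · (2,4)1 6/6 ✓ · (2,5)1 5/6 ✓
Row 3: (3,2)2 0/5 ✗ · (3,3)1 4/5 ✓ · (3,4)1 5/6 ✓ · (3,5)1 3/5 ✗ · (3,6)2 1/3 ✗
Row 4: (4,1)1 2/3 ✗ · (4,2)1 5/6 ✓ · (4,3)1 4/6 ✗ · (4,5)2 2/5 ✗
Row 5: (5,1)1 2/2 ✓ · (5,3)1 2/3 ✗ · (5,4)2 1/4 ✗ · (5,5)1 0/2 ✗
For instance (1,1) has only 1/2 same-type neighbors, below 3/4.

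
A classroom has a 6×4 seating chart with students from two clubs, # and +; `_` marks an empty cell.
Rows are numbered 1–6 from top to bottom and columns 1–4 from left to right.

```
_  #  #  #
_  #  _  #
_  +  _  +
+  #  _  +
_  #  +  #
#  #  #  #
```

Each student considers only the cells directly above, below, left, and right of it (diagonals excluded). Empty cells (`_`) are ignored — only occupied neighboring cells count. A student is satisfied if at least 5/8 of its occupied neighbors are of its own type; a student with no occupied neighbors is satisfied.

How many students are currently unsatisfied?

9

Row 1: (1,2)# 2/2 satisfied · (1,3)# 2/2 satisfied · (1,4)# 2/2 satisfied
Row 2: (2,2)# 1/2 not · (2,4)# 1/2 not
Row 3: (3,2)+ 0/2 not · (3,4)+ 1/2 not
Row 4: (4,1)+ 0/1 not · (4,2)# 1/3 not · (4,4)+ 1/2 not
Row 5: (5,2)# 2/3 satisfied · (5,3)+ 0/3 not · (5,4)# 1/3 not
Row 6: (6,1)# 1/1 satisfied · (6,2)# 3/3 satisfied · (6,3)# 2/3 satisfied · (6,4)# 2/2 satisfied
Unsatisfied: (2,2), (2,4), (3,2), (3,4), (4,1), (4,2), (4,4), (5,3), (5,4) — 9 in total.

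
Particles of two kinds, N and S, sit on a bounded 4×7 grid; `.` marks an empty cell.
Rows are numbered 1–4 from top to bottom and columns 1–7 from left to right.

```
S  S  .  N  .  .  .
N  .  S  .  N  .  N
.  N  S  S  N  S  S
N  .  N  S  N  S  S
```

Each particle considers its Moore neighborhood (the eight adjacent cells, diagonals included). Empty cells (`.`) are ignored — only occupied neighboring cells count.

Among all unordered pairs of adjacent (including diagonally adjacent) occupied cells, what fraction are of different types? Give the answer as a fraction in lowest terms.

Scan each occupied cell's neighbors to the right and below (and the two forward diagonals) so each pair is counted once.
From row 1: 3 unlike of 6 pairs (running 3/6).
From row 2: 5 unlike of 9 pairs (running 8/15).
From row 3: 9 unlike of 20 pairs (running 17/35).
From row 4: 3 unlike of 4 pairs (running 20/39).
Total adjacent occupied pairs: 39; unlike-type pairs: 20.
20/39 is already in lowest terms.

20/39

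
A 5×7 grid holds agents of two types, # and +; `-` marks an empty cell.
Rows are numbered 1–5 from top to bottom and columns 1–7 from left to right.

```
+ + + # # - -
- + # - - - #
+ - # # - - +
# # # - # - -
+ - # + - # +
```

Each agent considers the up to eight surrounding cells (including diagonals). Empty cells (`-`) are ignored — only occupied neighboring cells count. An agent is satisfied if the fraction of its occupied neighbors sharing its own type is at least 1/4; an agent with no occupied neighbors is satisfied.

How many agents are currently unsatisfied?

Row 1: (1,1)+ 2/2 satisfied · (1,2)+ 3/4 satisfied · (1,3)+ 2/4 satisfied · (1,4)# 2/3 satisfied · (1,5)# 1/1 satisfied
Row 2: (2,2)+ 4/6 satisfied · (2,3)# 3/6 satisfied · (2,7)# 0/1 not
Row 3: (3,1)+ 1/3 satisfied · (3,3)# 4/5 satisfied · (3,4)# 4/4 satisfied · (3,7)+ 0/1 not
Row 4: (4,1)# 1/3 satisfied · (4,2)# 4/6 satisfied · (4,3)# 4/5 satisfied · (4,5)# 2/3 satisfied
Row 5: (5,1)+ 0/2 not · (5,3)# 2/3 satisfied · (5,4)+ 0/3 not · (5,6)# 1/2 satisfied · (5,7)+ 0/1 not
Unsatisfied: (2,7), (3,7), (5,1), (5,4), (5,7) — 5 in total.

5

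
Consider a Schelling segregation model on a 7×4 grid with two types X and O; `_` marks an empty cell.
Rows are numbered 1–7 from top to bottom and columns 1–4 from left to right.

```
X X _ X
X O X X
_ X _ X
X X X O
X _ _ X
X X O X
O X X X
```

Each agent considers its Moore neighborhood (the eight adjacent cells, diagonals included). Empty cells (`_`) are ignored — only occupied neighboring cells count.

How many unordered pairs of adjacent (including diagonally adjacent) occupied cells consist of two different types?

17

Scan each occupied cell's neighbors to the right and below (and the two forward diagonals) so each pair is counted once.
From row 1: 2 unlike of 8 pairs (running 2/8).
From row 2: 3 unlike of 8 pairs (running 5/16).
From row 3: 1 unlike of 5 pairs (running 6/21).
From row 4: 2 unlike of 7 pairs (running 8/28).
From row 5: 1 unlike of 4 pairs (running 9/32).
From row 6: 7 unlike of 13 pairs (running 16/45).
From row 7: 1 unlike of 3 pairs (running 17/48).
Total adjacent occupied pairs: 48; unlike-type pairs: 17.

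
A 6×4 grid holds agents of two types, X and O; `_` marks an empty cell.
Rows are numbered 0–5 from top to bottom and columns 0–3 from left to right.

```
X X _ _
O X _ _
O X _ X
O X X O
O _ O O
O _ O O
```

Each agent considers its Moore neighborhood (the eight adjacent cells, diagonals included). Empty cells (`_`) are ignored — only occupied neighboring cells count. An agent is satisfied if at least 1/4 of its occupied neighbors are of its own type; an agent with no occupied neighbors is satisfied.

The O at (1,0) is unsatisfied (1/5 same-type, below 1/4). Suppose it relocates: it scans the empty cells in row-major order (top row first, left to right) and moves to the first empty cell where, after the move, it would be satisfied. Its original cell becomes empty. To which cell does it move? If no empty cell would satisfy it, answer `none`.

Vacating (1,0). Empty cells in order:
  (0,2): 0/2 same-type → still unsatisfied.
  (0,3): 0/0 same-type → satisfied — stop here.

(0,3)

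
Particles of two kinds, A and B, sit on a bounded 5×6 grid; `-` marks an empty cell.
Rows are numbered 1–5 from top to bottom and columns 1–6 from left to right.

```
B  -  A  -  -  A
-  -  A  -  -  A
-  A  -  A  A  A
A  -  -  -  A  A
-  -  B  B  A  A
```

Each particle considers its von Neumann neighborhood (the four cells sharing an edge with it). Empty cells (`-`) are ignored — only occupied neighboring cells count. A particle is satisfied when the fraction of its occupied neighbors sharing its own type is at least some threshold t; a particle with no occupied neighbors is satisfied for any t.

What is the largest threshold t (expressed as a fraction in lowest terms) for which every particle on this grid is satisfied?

1/2

Row 1: (1,1)B — no occupied neighbors · (1,3)A 1/1 · (1,6)A 1/1
Row 2: (2,3)A 1/1 · (2,6)A 2/2
Row 3: (3,2)A — no occupied neighbors · (3,4)A 1/1 · (3,5)A 3/3 · (3,6)A 3/3
Row 4: (4,1)A — no occupied neighbors · (4,5)A 3/3 · (4,6)A 3/3
Row 5: (5,3)B 1/1 · (5,4)B 1/2 · (5,5)A 2/3 · (5,6)A 2/2
The smallest same-type fraction is 1/2 at (5,4), which reduces to 1/2. Any threshold above that leaves this particle unsatisfied.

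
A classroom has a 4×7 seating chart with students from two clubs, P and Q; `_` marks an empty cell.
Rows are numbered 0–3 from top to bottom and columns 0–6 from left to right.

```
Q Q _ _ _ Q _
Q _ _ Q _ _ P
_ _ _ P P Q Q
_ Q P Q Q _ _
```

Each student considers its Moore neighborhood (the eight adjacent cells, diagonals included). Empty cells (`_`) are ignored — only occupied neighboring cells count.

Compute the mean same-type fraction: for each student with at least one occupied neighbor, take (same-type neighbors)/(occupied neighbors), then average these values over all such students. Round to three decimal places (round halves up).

0.406

Row 0: (0,0)Q 2/2 · (0,1)Q 2/2 · (0,5)Q 0/1
Row 1: (1,0)Q 2/2 · (1,3)Q 0/2 · (1,6)P 0/3
Row 2: (2,3)P 2/5 · (2,4)P 1/5 · (2,5)Q 2/4 · (2,6)Q 1/2
Row 3: (3,1)Q 0/1 · (3,2)P 1/3 · (3,3)Q 1/4 · (3,4)Q 2/4
Sum over 14 students: 2/2 + 2/2 + 0/1 + 2/2 + 0/2 + 0/3 + 2/5 + 1/5 + 2/4 + 1/2 + 0/1 + 1/3 + 1/4 + 2/4 = 341/60; mean = 341/60 ÷ 14 = 341/840 = 0.405952… → 0.406.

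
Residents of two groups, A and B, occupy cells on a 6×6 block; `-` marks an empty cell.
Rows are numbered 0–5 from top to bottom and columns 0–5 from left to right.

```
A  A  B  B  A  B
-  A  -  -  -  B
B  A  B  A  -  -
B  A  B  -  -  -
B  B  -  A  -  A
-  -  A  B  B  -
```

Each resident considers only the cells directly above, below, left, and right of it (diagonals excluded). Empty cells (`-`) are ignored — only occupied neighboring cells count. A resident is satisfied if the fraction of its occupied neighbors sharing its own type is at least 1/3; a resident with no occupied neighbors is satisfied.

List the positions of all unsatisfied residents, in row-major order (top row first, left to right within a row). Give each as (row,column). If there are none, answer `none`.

(0,4), (2,3), (3,1), (4,3), (5,2)

Row 0: (0,0)A 1/1 satisfied · (0,1)A 2/3 satisfied · (0,2)B 1/2 satisfied · (0,3)B 1/2 satisfied · (0,4)A 0/2 not · (0,5)B 1/2 satisfied
Row 1: (1,1)A 2/2 satisfied · (1,5)B 1/1 satisfied
Row 2: (2,0)B 1/2 satisfied · (2,1)A 2/4 satisfied · (2,2)B 1/3 satisfied · (2,3)A 0/1 not
Row 3: (3,0)B 2/3 satisfied · (3,1)A 1/4 not · (3,2)B 1/2 satisfied
Row 4: (4,0)B 2/2 satisfied · (4,1)B 1/2 satisfied · (4,3)A 0/1 not · (4,5)A 0/0 satisfied
Row 5: (5,2)A 0/1 not · (5,3)B 1/3 satisfied · (5,4)B 1/1 satisfied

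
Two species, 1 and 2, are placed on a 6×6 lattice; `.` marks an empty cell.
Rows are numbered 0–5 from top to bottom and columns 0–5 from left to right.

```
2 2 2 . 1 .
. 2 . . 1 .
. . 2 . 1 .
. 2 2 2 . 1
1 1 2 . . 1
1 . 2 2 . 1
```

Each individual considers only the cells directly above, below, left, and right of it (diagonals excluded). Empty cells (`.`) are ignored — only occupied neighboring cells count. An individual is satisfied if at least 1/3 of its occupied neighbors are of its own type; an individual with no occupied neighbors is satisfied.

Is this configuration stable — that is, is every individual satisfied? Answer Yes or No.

Yes

(0,0)2 1/1 satisfied
(0,1)2 3/3 satisfied
(0,2)2 1/1 satisfied
(0,4)1 1/1 satisfied
(1,1)2 1/1 satisfied
(1,4)1 2/2 satisfied
(2,2)2 1/1 satisfied
(2,4)1 1/1 satisfied
(3,1)2 1/2 satisfied
(3,2)2 4/4 satisfied
(3,3)2 1/1 satisfied
(3,5)1 1/1 satisfied
(4,0)1 2/2 satisfied
(4,1)1 1/3 satisfied
(4,2)2 2/3 satisfied
(4,5)1 2/2 satisfied
(5,0)1 1/1 satisfied
(5,2)2 2/2 satisfied
(5,3)2 1/1 satisfied
(5,5)1 1/1 satisfied
All meet the threshold, so the configuration is stable.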